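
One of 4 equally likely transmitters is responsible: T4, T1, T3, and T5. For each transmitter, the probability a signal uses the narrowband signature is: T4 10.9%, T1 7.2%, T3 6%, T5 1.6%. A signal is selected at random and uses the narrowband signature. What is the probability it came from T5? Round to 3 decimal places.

Since the prior is uniform, the posterior is proportional to the likelihood:
  T4: 0.109
  T1: 0.072
  T3: 0.06
  T5: 0.016
Sum = 0.257.
P(T5 | evidence) = 0.016 / 0.257 ≈ 0.062.

0.062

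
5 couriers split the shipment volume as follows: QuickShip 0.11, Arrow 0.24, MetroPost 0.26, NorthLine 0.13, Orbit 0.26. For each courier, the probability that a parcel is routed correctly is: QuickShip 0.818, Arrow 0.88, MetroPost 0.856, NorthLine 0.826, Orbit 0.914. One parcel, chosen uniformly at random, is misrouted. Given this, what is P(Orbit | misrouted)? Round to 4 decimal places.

0.1704

Taking complements, P(misrouted | each) = QuickShip 0.182, Arrow 0.12, MetroPost 0.144, NorthLine 0.174, Orbit 0.086.
By Bayes' rule, posterior ∝ prior × likelihood:
  QuickShip: 0.11 × 0.182 = 0.02002
  Arrow: 0.24 × 0.12 = 0.0288
  MetroPost: 0.26 × 0.144 = 0.03744
  NorthLine: 0.13 × 0.174 = 0.02262
  Orbit: 0.26 × 0.086 = 0.02236
Total = 0.13124.
P(Orbit | evidence) = 0.02236 / 0.13124 ≈ 0.1704.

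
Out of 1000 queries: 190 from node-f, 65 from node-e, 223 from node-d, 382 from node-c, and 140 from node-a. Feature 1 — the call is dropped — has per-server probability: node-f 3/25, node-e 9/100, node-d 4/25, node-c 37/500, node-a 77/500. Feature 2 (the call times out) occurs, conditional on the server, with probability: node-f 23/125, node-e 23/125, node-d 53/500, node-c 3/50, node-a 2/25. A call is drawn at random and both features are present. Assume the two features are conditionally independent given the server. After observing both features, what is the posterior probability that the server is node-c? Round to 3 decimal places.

0.136

Prior × likelihood for each hypothesis:
  node-f: 0.19 × 0.12 × 0.184 = 0.0041952
  node-e: 0.065 × 0.09 × 0.184 = 0.0010764
  node-d: 0.223 × 0.16 × 0.106 = 0.00378208
  node-c: 0.382 × 0.074 × 0.06 = 0.00169608
  node-a: 0.14 × 0.154 × 0.08 = 0.0017248
Sum = 0.01247456.
P(node-c | evidence) = 0.00169608 / 0.01247456 ≈ 0.136.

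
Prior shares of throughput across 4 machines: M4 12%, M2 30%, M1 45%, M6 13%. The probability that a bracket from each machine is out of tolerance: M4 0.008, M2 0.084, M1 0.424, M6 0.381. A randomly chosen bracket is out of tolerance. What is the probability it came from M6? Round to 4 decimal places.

0.1859

By Bayes' rule, posterior ∝ prior × likelihood:
  M4: 0.12 × 0.008 = 0.00096
  M2: 0.3 × 0.084 = 0.0252
  M1: 0.45 × 0.424 = 0.1908
  M6: 0.13 × 0.381 = 0.04953
Sum = 0.26649.
P(M6 | evidence) = 0.04953 / 0.26649 ≈ 0.1859.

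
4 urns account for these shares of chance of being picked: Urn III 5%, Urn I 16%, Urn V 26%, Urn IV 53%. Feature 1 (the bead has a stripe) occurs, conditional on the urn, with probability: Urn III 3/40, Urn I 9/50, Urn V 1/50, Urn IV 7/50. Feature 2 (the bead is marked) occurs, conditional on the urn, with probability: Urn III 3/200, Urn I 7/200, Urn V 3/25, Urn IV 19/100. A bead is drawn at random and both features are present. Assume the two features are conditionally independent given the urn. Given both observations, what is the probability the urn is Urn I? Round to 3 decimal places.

Prior × likelihood for each hypothesis:
  Urn III: 0.05 × 0.075 × 0.015 = 0.00005625
  Urn I: 0.16 × 0.18 × 0.035 = 0.001008
  Urn V: 0.26 × 0.02 × 0.12 = 0.000624
  Urn IV: 0.53 × 0.14 × 0.19 = 0.014098
Sum = 0.01578625.
P(Urn I | evidence) = 0.001008 / 0.01578625 ≈ 0.064.

0.064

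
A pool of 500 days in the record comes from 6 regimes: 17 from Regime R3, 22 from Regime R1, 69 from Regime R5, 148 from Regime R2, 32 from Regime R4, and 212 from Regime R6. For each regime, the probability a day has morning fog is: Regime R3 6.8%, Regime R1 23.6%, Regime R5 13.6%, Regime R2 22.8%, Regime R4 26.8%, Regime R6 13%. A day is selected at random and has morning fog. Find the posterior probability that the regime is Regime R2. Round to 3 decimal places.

0.394

Prior × likelihood for each hypothesis:
  Regime R3: 0.034 × 0.068 = 0.002312
  Regime R1: 0.044 × 0.236 = 0.010384
  Regime R5: 0.138 × 0.136 = 0.018768
  Regime R2: 0.296 × 0.228 = 0.067488
  Regime R4: 0.064 × 0.268 = 0.017152
  Regime R6: 0.424 × 0.13 = 0.05512
Normalizing constant = 0.171224.
P(Regime R2 | evidence) = 0.067488 / 0.171224 ≈ 0.394.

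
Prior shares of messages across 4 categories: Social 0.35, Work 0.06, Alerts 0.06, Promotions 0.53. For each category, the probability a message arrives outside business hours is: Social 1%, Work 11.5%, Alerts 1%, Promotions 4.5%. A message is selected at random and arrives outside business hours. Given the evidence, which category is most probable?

Promotions

Prior × likelihood for each hypothesis:
  Social: 0.35 × 0.01 = 0.0035
  Work: 0.06 × 0.115 = 0.0069
  Alerts: 0.06 × 0.01 = 0.0006
  Promotions: 0.53 × 0.045 = 0.02385
Sum = 0.03485.
Largest term belongs to Promotions, so Promotions is most probable.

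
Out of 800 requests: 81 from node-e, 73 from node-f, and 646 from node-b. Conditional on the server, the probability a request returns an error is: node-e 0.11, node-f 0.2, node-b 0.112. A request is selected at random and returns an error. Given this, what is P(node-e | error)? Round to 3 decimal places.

By Bayes' rule, posterior ∝ prior × likelihood:
  node-e: 0.10125 × 0.11 = 0.0111375
  node-f: 0.09125 × 0.2 = 0.01825
  node-b: 0.8075 × 0.112 = 0.09044
Normalizing constant = 0.1198275.
P(node-e | evidence) = 0.0111375 / 0.1198275 ≈ 0.093.

0.093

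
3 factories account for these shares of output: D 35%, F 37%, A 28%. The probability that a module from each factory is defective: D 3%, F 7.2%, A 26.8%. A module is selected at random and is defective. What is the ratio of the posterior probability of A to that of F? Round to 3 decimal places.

2.817

Prior × likelihood for each hypothesis:
  D: 0.35 × 0.03 = 0.0105
  F: 0.37 × 0.072 = 0.02664
  A: 0.28 × 0.268 = 0.07504
Normalizing constant = 0.11218.
The ratio is 0.07504 / 0.02664 (the normalizer cancels) = 2.817.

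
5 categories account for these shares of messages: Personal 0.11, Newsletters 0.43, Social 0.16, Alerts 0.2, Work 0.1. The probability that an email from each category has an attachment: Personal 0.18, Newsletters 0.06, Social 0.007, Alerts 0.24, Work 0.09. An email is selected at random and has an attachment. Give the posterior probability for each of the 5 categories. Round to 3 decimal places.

Personal 0.191, Newsletters 0.249, Social 0.011, Alerts 0.463, Work 0.087

Prior × likelihood for each hypothesis:
  Personal: 0.11 × 0.18 = 0.0198
  Newsletters: 0.43 × 0.06 = 0.0258
  Social: 0.16 × 0.007 = 0.00112
  Alerts: 0.2 × 0.24 = 0.048
  Work: 0.1 × 0.09 = 0.009
Normalizing constant = 0.10372.
P(Personal | attachment) = 0.0198/0.10372 ≈ 0.191
P(Newsletters | attachment) = 0.0258/0.10372 ≈ 0.249
P(Social | attachment) = 0.00112/0.10372 ≈ 0.011
P(Alerts | attachment) = 0.048/0.10372 ≈ 0.463
P(Work | attachment) = 0.009/0.10372 ≈ 0.087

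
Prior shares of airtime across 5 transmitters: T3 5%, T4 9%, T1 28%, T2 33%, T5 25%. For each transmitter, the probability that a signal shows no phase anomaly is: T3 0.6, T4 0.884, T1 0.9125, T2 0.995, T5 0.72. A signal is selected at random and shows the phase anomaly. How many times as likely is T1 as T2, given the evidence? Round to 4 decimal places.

Taking complements, P(anomaly | each) = T3 0.4, T4 0.116, T1 0.0875, T2 0.005, T5 0.28.
Compute prior × likelihood for every hypothesis:
  T3: 0.05 × 0.4 = 0.02
  T4: 0.09 × 0.116 = 0.01044
  T1: 0.28 × 0.0875 = 0.0245
  T2: 0.33 × 0.005 = 0.00165
  T5: 0.25 × 0.28 = 0.07
Normalizing constant = 0.12659.
The ratio is 0.0245 / 0.00165 (the normalizer cancels) = 14.8485.

14.8485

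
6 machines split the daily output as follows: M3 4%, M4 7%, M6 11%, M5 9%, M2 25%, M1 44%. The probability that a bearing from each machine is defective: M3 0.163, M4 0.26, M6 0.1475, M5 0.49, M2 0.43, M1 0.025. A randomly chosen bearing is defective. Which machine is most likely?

Compute prior × likelihood for every hypothesis:
  M3: 0.04 × 0.163 = 0.00652
  M4: 0.07 × 0.26 = 0.0182
  M6: 0.11 × 0.1475 = 0.016225
  M5: 0.09 × 0.49 = 0.0441
  M2: 0.25 × 0.43 = 0.1075
  M1: 0.44 × 0.025 = 0.011
Sum = 0.203545.
Largest term belongs to M2, so M2 is most probable.

M2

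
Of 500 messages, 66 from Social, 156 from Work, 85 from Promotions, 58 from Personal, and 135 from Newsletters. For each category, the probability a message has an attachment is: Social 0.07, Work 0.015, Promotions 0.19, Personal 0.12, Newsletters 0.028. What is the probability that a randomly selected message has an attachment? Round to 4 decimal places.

0.0677

Compute prior × likelihood for every hypothesis:
  Social: 0.132 × 0.07 = 0.00924
  Work: 0.312 × 0.015 = 0.00468
  Promotions: 0.17 × 0.19 = 0.0323
  Personal: 0.116 × 0.12 = 0.01392
  Newsletters: 0.27 × 0.028 = 0.00756
P(attachment) = 0.00924 + 0.00468 + 0.0323 + 0.01392 + 0.00756 = 0.0677 → 0.0677.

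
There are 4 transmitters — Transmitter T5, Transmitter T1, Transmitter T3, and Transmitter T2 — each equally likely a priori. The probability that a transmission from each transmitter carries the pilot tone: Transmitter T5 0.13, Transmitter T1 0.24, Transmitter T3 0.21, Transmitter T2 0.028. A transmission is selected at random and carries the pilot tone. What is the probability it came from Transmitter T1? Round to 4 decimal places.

0.3947

With a uniform prior (1/4 each), posterior ∝ likelihood:
  Transmitter T5: 0.13
  Transmitter T1: 0.24
  Transmitter T3: 0.21
  Transmitter T2: 0.028
Total = 0.608.
P(Transmitter T1 | evidence) = 0.24 / 0.608 ≈ 0.3947.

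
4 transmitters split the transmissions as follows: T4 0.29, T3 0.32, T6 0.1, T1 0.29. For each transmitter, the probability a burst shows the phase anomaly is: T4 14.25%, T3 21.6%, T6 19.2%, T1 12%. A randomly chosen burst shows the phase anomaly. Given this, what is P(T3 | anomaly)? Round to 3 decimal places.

0.420

Prior × likelihood for each hypothesis:
  T4: 0.29 × 0.1425 = 0.041325
  T3: 0.32 × 0.216 = 0.06912
  T6: 0.1 × 0.192 = 0.0192
  T1: 0.29 × 0.12 = 0.0348
Sum = 0.164445.
P(T3 | evidence) = 0.06912 / 0.164445 ≈ 0.420.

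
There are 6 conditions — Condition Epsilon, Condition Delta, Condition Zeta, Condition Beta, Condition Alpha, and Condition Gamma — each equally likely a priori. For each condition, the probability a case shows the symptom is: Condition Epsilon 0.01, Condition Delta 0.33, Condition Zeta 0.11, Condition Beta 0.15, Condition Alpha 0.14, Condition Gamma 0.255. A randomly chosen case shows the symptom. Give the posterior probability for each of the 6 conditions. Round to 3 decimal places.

Condition Epsilon 0.010, Condition Delta 0.332, Condition Zeta 0.111, Condition Beta 0.151, Condition Alpha 0.141, Condition Gamma 0.256

Since the prior is uniform, the posterior is proportional to the likelihood:
  Condition Epsilon: 0.01
  Condition Delta: 0.33
  Condition Zeta: 0.11
  Condition Beta: 0.15
  Condition Alpha: 0.14
  Condition Gamma: 0.255
Total = 0.995.
P(Condition Epsilon | symptomatic) = 0.01/0.995 ≈ 0.010
P(Condition Delta | symptomatic) = 0.33/0.995 ≈ 0.332
P(Condition Zeta | symptomatic) = 0.11/0.995 ≈ 0.111
P(Condition Beta | symptomatic) = 0.15/0.995 ≈ 0.151
P(Condition Alpha | symptomatic) = 0.14/0.995 ≈ 0.141
P(Condition Gamma | symptomatic) = 0.255/0.995 ≈ 0.256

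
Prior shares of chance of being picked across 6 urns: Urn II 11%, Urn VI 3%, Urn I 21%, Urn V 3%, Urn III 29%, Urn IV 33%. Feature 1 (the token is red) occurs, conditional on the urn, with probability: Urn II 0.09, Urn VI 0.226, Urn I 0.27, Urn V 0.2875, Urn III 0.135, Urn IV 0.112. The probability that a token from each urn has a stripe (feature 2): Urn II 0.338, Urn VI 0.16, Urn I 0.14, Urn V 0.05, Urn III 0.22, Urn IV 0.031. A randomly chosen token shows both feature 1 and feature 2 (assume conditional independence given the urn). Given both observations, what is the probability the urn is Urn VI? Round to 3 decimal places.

0.048

Unnormalized posteriors (prior × likelihood):
  Urn II: 0.11 × 0.09 × 0.338 = 0.0033462
  Urn VI: 0.03 × 0.226 × 0.16 = 0.0010848
  Urn I: 0.21 × 0.27 × 0.14 = 0.007938
  Urn V: 0.03 × 0.2875 × 0.05 = 0.00043125
  Urn III: 0.29 × 0.135 × 0.22 = 0.008613
  Urn IV: 0.33 × 0.112 × 0.031 = 0.00114576
Normalizing constant = 0.02255901.
P(Urn VI | evidence) = 0.0010848 / 0.02255901 ≈ 0.048.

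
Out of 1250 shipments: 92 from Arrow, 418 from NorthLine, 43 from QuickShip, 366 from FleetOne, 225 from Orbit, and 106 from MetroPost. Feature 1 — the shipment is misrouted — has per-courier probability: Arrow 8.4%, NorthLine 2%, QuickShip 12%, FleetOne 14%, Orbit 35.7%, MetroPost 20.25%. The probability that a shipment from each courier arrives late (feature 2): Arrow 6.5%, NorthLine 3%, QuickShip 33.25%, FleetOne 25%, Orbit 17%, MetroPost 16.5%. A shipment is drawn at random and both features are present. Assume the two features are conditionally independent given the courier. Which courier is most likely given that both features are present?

Orbit

Prior × likelihood for each hypothesis:
  Arrow: 0.0736 × 0.084 × 0.065 = 0.000401856
  NorthLine: 0.3344 × 0.02 × 0.03 = 0.00020064
  QuickShip: 0.0344 × 0.12 × 0.3325 = 0.00137256
  FleetOne: 0.2928 × 0.14 × 0.25 = 0.010248
  Orbit: 0.18 × 0.357 × 0.17 = 0.0109242
  MetroPost: 0.0848 × 0.2025 × 0.165 = 0.00283338
Sum = 0.025980636.
Largest term belongs to Orbit, so Orbit is most probable.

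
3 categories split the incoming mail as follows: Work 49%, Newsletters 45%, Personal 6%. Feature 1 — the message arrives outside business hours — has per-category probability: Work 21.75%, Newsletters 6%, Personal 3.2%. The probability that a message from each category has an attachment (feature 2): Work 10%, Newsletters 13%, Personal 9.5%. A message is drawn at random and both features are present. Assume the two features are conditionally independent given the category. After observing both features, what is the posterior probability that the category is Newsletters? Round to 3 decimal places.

By Bayes' rule, posterior ∝ prior × likelihood:
  Work: 0.49 × 0.2175 × 0.1 = 0.0106575
  Newsletters: 0.45 × 0.06 × 0.13 = 0.00351
  Personal: 0.06 × 0.032 × 0.095 = 0.0001824
Sum = 0.0143499.
P(Newsletters | evidence) = 0.00351 / 0.0143499 ≈ 0.245.

0.245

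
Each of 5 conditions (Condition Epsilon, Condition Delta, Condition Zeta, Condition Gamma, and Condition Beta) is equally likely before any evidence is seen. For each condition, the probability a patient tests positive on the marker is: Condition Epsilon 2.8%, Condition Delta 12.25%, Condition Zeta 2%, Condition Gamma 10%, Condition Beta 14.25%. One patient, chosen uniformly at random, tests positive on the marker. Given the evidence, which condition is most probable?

Since the prior is uniform, the posterior is proportional to the likelihood:
  Condition Epsilon: 0.028
  Condition Delta: 0.1225
  Condition Zeta: 0.02
  Condition Gamma: 0.1
  Condition Beta: 0.1425
Total = 0.413.
Largest term belongs to Condition Beta, so Condition Beta is most probable.

Condition Beta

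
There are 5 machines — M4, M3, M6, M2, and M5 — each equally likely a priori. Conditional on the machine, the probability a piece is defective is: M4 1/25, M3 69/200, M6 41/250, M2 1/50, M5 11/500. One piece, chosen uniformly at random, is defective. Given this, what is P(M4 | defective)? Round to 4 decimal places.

Since the prior is uniform, the posterior is proportional to the likelihood:
  M4: 0.04
  M3: 0.345
  M6: 0.164
  M2: 0.02
  M5: 0.022
Total = 0.591.
P(M4 | evidence) = 0.04 / 0.591 ≈ 0.0677.

0.0677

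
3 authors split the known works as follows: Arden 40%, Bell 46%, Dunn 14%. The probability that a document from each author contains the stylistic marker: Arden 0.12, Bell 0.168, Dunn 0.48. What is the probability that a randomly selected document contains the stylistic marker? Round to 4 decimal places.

Compute prior × likelihood for every hypothesis:
  Arden: 0.4 × 0.12 = 0.048
  Bell: 0.46 × 0.168 = 0.07728
  Dunn: 0.14 × 0.48 = 0.0672
P(marker) = 0.048 + 0.07728 + 0.0672 = 0.19248 → 0.1925.

0.1925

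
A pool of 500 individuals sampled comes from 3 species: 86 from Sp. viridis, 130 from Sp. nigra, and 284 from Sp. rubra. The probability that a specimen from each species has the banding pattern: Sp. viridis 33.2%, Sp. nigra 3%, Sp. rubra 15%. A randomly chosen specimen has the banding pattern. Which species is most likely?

Prior × likelihood for each hypothesis:
  Sp. viridis: 0.172 × 0.332 = 0.057104
  Sp. nigra: 0.26 × 0.03 = 0.0078
  Sp. rubra: 0.568 × 0.15 = 0.0852
Total = 0.150104.
Largest term belongs to Sp. rubra, so Sp. rubra is most probable.

Sp. rubra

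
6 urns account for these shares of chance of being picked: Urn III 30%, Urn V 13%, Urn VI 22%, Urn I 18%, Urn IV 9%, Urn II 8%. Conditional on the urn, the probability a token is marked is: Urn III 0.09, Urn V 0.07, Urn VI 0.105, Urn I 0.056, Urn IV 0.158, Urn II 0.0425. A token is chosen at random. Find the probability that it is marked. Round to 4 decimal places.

0.0869

Compute prior × likelihood for every hypothesis:
  Urn III: 0.3 × 0.09 = 0.027
  Urn V: 0.13 × 0.07 = 0.0091
  Urn VI: 0.22 × 0.105 = 0.0231
  Urn I: 0.18 × 0.056 = 0.01008
  Urn IV: 0.09 × 0.158 = 0.01422
  Urn II: 0.08 × 0.0425 = 0.0034
P(marked) = 0.027 + 0.0091 + 0.0231 + 0.01008 + 0.01422 + 0.0034 = 0.0869 → 0.0869.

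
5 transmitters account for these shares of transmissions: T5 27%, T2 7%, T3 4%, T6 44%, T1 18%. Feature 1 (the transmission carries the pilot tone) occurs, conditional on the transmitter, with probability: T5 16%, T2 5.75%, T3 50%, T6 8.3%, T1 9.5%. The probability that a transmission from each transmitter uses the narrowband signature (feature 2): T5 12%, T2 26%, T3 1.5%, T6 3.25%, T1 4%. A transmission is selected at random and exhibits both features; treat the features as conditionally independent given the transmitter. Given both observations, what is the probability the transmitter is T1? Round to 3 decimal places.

0.081

By Bayes' rule, posterior ∝ prior × likelihood:
  T5: 0.27 × 0.16 × 0.12 = 0.005184
  T2: 0.07 × 0.0575 × 0.26 = 0.0010465
  T3: 0.04 × 0.5 × 0.015 = 0.0003
  T6: 0.44 × 0.083 × 0.0325 = 0.0011869
  T1: 0.18 × 0.095 × 0.04 = 0.000684
Normalizing constant = 0.0084014.
P(T1 | evidence) = 0.000684 / 0.0084014 ≈ 0.081.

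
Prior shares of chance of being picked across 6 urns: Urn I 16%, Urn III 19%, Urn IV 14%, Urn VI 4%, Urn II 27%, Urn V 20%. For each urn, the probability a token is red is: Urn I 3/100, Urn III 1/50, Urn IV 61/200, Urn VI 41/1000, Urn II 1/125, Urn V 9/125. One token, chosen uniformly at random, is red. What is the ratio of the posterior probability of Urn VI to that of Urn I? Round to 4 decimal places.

0.3417

Compute prior × likelihood for every hypothesis:
  Urn I: 0.16 × 0.03 = 0.0048
  Urn III: 0.19 × 0.02 = 0.0038
  Urn IV: 0.14 × 0.305 = 0.0427
  Urn VI: 0.04 × 0.041 = 0.00164
  Urn II: 0.27 × 0.008 = 0.00216
  Urn V: 0.2 × 0.072 = 0.0144
Sum = 0.0695.
The ratio is 0.00164 / 0.0048 (the normalizer cancels) = 0.3417.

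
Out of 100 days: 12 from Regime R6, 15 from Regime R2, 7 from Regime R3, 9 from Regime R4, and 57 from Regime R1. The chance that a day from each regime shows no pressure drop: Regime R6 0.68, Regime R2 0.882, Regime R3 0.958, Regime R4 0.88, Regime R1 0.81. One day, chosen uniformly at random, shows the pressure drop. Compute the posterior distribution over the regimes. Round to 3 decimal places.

Taking complements, P(drop | each) = Regime R6 0.32, Regime R2 0.118, Regime R3 0.042, Regime R4 0.12, Regime R1 0.19.
Prior × likelihood for each hypothesis:
  Regime R6: 0.12 × 0.32 = 0.0384
  Regime R2: 0.15 × 0.118 = 0.0177
  Regime R3: 0.07 × 0.042 = 0.00294
  Regime R4: 0.09 × 0.12 = 0.0108
  Regime R1: 0.57 × 0.19 = 0.1083
Total = 0.17814.
P(Regime R6 | drop) = 0.0384/0.17814 ≈ 0.216
P(Regime R2 | drop) = 0.0177/0.17814 ≈ 0.099
P(Regime R3 | drop) = 0.00294/0.17814 ≈ 0.017
P(Regime R4 | drop) = 0.0108/0.17814 ≈ 0.061
P(Regime R1 | drop) = 0.1083/0.17814 ≈ 0.608

Regime R6 0.216, Regime R2 0.099, Regime R3 0.017, Regime R4 0.061, Regime R1 0.608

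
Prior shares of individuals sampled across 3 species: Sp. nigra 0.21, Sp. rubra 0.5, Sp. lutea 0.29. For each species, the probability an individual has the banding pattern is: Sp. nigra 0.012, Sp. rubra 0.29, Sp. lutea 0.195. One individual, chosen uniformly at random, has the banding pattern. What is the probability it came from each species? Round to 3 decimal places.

Sp. nigra 0.012, Sp. rubra 0.711, Sp. lutea 0.277

Compute prior × likelihood for every hypothesis:
  Sp. nigra: 0.21 × 0.012 = 0.00252
  Sp. rubra: 0.5 × 0.29 = 0.145
  Sp. lutea: 0.29 × 0.195 = 0.05655
Total = 0.20407.
P(Sp. nigra | banded) = 0.00252/0.20407 ≈ 0.012
P(Sp. rubra | banded) = 0.145/0.20407 ≈ 0.711
P(Sp. lutea | banded) = 0.05655/0.20407 ≈ 0.277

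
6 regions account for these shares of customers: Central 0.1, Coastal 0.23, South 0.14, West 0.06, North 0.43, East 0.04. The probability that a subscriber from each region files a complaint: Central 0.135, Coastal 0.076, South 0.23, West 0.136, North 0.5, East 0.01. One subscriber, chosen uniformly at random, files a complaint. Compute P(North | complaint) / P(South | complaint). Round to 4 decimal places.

6.6770

Prior × likelihood for each hypothesis:
  Central: 0.1 × 0.135 = 0.0135
  Coastal: 0.23 × 0.076 = 0.01748
  South: 0.14 × 0.23 = 0.0322
  West: 0.06 × 0.136 = 0.00816
  North: 0.43 × 0.5 = 0.215
  East: 0.04 × 0.01 = 0.0004
Sum = 0.28674.
The ratio is 0.215 / 0.0322 (the normalizer cancels) = 6.6770.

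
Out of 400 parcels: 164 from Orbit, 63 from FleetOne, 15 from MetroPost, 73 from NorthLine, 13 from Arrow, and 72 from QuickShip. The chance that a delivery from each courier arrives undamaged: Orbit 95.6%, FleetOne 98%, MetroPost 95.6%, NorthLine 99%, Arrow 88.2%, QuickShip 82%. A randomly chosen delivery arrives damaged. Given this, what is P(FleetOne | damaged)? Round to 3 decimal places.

0.052

Taking complements, P(damaged | each) = Orbit 0.044, FleetOne 0.02, MetroPost 0.044, NorthLine 0.01, Arrow 0.118, QuickShip 0.18.
By Bayes' rule, posterior ∝ prior × likelihood:
  Orbit: 0.41 × 0.044 = 0.01804
  FleetOne: 0.1575 × 0.02 = 0.00315
  MetroPost: 0.0375 × 0.044 = 0.00165
  NorthLine: 0.1825 × 0.01 = 0.001825
  Arrow: 0.0325 × 0.118 = 0.003835
  QuickShip: 0.18 × 0.18 = 0.0324
Sum = 0.0609.
P(FleetOne | evidence) = 0.00315 / 0.0609 ≈ 0.052.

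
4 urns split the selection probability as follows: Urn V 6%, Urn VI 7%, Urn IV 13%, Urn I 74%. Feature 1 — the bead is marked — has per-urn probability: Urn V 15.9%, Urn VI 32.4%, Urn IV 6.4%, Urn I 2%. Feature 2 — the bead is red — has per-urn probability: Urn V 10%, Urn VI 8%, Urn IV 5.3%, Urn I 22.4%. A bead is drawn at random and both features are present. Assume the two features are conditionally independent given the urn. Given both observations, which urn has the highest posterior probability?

By Bayes' rule, posterior ∝ prior × likelihood:
  Urn V: 0.06 × 0.159 × 0.1 = 0.000954
  Urn VI: 0.07 × 0.324 × 0.08 = 0.0018144
  Urn IV: 0.13 × 0.064 × 0.053 = 0.00044096
  Urn I: 0.74 × 0.02 × 0.224 = 0.0033152
Sum = 0.00652456.
Largest term belongs to Urn I, so Urn I is most probable.

Urn I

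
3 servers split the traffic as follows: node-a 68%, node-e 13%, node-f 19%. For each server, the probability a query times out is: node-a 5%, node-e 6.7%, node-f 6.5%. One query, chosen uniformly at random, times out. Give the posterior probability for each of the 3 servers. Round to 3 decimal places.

Unnormalized posteriors (prior × likelihood):
  node-a: 0.68 × 0.05 = 0.034
  node-e: 0.13 × 0.067 = 0.00871
  node-f: 0.19 × 0.065 = 0.01235
Sum = 0.05506.
P(node-a | timeout) = 0.034/0.05506 ≈ 0.618
P(node-e | timeout) = 0.00871/0.05506 ≈ 0.158
P(node-f | timeout) = 0.01235/0.05506 ≈ 0.224

node-a 0.618, node-e 0.158, node-f 0.224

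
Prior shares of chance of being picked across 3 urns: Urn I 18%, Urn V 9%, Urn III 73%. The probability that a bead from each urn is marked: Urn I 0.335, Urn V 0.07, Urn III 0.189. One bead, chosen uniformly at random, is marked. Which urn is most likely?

Unnormalized posteriors (prior × likelihood):
  Urn I: 0.18 × 0.335 = 0.0603
  Urn V: 0.09 × 0.07 = 0.0063
  Urn III: 0.73 × 0.189 = 0.13797
Sum = 0.20457.
Largest term belongs to Urn III, so Urn III is most probable.

Urn III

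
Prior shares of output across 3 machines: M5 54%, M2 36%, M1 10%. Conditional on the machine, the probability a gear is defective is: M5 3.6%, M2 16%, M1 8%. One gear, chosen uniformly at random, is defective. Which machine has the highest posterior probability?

M2

Compute prior × likelihood for every hypothesis:
  M5: 0.54 × 0.036 = 0.01944
  M2: 0.36 × 0.16 = 0.0576
  M1: 0.1 × 0.08 = 0.008
Normalizing constant = 0.08504.
Largest term belongs to M2, so M2 is most probable.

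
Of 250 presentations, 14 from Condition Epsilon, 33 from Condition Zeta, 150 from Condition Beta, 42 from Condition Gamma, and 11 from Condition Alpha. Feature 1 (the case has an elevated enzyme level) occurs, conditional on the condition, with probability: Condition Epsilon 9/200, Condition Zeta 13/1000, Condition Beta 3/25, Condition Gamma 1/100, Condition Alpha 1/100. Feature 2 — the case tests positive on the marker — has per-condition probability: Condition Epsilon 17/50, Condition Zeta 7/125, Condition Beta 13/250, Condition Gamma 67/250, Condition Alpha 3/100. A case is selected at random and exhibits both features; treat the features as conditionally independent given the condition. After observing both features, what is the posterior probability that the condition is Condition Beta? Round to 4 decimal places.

0.7255

By Bayes' rule, posterior ∝ prior × likelihood:
  Condition Epsilon: 0.056 × 0.045 × 0.34 = 0.0008568
  Condition Zeta: 0.132 × 0.013 × 0.056 = 0.000096096
  Condition Beta: 0.6 × 0.12 × 0.052 = 0.003744
  Condition Gamma: 0.168 × 0.01 × 0.268 = 0.00045024
  Condition Alpha: 0.044 × 0.01 × 0.03 = 0.0000132
Sum = 0.005160336.
P(Condition Beta | evidence) = 0.003744 / 0.005160336 ≈ 0.7255.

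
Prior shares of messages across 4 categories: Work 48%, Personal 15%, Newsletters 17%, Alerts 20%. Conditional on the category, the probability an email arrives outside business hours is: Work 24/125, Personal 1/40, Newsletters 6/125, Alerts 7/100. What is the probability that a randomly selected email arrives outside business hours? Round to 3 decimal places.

Unnormalized posteriors (prior × likelihood):
  Work: 0.48 × 0.192 = 0.09216
  Personal: 0.15 × 0.025 = 0.00375
  Newsletters: 0.17 × 0.048 = 0.00816
  Alerts: 0.2 × 0.07 = 0.014
P(off-hours) = 0.09216 + 0.00375 + 0.00816 + 0.014 = 0.11807 → 0.118.

0.118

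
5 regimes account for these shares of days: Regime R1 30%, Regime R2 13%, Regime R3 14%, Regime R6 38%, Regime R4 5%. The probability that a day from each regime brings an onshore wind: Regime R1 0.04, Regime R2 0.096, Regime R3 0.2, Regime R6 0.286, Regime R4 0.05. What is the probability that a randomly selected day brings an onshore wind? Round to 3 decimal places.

0.164

Compute prior × likelihood for every hypothesis:
  Regime R1: 0.3 × 0.04 = 0.012
  Regime R2: 0.13 × 0.096 = 0.01248
  Regime R3: 0.14 × 0.2 = 0.028
  Regime R6: 0.38 × 0.286 = 0.10868
  Regime R4: 0.05 × 0.05 = 0.0025
P(onshore) = 0.012 + 0.01248 + 0.028 + 0.10868 + 0.0025 = 0.16366 → 0.164.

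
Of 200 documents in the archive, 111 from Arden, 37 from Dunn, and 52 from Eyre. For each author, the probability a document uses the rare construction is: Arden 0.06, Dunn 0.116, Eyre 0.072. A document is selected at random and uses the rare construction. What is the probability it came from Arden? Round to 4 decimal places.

0.4532

By Bayes' rule, posterior ∝ prior × likelihood:
  Arden: 0.555 × 0.06 = 0.0333
  Dunn: 0.185 × 0.116 = 0.02146
  Eyre: 0.26 × 0.072 = 0.01872
Normalizing constant = 0.07348.
P(Arden | evidence) = 0.0333 / 0.07348 ≈ 0.4532.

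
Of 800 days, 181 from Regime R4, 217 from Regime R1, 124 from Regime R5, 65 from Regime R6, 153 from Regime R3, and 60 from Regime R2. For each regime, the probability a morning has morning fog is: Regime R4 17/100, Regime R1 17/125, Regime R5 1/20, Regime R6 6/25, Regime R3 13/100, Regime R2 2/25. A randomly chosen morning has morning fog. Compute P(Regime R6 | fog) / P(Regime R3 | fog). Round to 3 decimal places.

Prior × likelihood for each hypothesis:
  Regime R4: 0.22625 × 0.17 = 0.0384625
  Regime R1: 0.27125 × 0.136 = 0.03689
  Regime R5: 0.155 × 0.05 = 0.00775
  Regime R6: 0.08125 × 0.24 = 0.0195
  Regime R3: 0.19125 × 0.13 = 0.0248625
  Regime R2: 0.075 × 0.08 = 0.006
Sum = 0.133465.
The ratio is 0.0195 / 0.0248625 (the normalizer cancels) = 0.784.

0.784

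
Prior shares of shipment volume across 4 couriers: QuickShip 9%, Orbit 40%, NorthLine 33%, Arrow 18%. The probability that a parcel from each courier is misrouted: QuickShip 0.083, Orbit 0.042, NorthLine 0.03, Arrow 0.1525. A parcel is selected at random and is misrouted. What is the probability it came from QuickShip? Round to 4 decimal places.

0.1212

Prior × likelihood for each hypothesis:
  QuickShip: 0.09 × 0.083 = 0.00747
  Orbit: 0.4 × 0.042 = 0.0168
  NorthLine: 0.33 × 0.03 = 0.0099
  Arrow: 0.18 × 0.1525 = 0.02745
Total = 0.06162.
P(QuickShip | evidence) = 0.00747 / 0.06162 ≈ 0.1212.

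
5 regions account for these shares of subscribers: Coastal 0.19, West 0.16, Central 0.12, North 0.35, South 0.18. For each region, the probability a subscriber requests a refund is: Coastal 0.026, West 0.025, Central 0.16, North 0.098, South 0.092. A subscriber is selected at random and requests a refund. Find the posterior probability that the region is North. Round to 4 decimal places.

Compute prior × likelihood for every hypothesis:
  Coastal: 0.19 × 0.026 = 0.00494
  West: 0.16 × 0.025 = 0.004
  Central: 0.12 × 0.16 = 0.0192
  North: 0.35 × 0.098 = 0.0343
  South: 0.18 × 0.092 = 0.01656
Total = 0.079.
P(North | evidence) = 0.0343 / 0.079 ≈ 0.4342.

0.4342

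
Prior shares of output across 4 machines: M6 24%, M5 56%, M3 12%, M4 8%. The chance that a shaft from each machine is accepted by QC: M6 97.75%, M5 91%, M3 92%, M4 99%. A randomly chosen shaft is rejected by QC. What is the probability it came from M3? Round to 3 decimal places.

0.145

Taking complements, P(rejected | each) = M6 0.0225, M5 0.09, M3 0.08, M4 0.01.
Prior × likelihood for each hypothesis:
  M6: 0.24 × 0.0225 = 0.0054
  M5: 0.56 × 0.09 = 0.0504
  M3: 0.12 × 0.08 = 0.0096
  M4: 0.08 × 0.01 = 0.0008
Sum = 0.0662.
P(M3 | evidence) = 0.0096 / 0.0662 ≈ 0.145.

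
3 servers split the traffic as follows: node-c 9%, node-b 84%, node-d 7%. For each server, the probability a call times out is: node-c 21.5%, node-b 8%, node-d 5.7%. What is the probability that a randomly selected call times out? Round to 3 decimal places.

Prior × likelihood for each hypothesis:
  node-c: 0.09 × 0.215 = 0.01935
  node-b: 0.84 × 0.08 = 0.0672
  node-d: 0.07 × 0.057 = 0.00399
P(timeout) = 0.01935 + 0.0672 + 0.00399 = 0.09054 → 0.091.

0.091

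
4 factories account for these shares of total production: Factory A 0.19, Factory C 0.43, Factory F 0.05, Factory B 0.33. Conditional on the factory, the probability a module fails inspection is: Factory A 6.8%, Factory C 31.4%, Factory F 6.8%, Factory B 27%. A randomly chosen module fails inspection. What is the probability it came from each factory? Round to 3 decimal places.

Factory A 0.054, Factory C 0.562, Factory F 0.014, Factory B 0.371

By Bayes' rule, posterior ∝ prior × likelihood:
  Factory A: 0.19 × 0.068 = 0.01292
  Factory C: 0.43 × 0.314 = 0.13502
  Factory F: 0.05 × 0.068 = 0.0034
  Factory B: 0.33 × 0.27 = 0.0891
Total = 0.24044.
P(Factory A | nonconforming) = 0.01292/0.24044 ≈ 0.054
P(Factory C | nonconforming) = 0.13502/0.24044 ≈ 0.562
P(Factory F | nonconforming) = 0.0034/0.24044 ≈ 0.014
P(Factory B | nonconforming) = 0.0891/0.24044 ≈ 0.371
(Check: 0.054+0.562+0.014+0.371 = 1.001.)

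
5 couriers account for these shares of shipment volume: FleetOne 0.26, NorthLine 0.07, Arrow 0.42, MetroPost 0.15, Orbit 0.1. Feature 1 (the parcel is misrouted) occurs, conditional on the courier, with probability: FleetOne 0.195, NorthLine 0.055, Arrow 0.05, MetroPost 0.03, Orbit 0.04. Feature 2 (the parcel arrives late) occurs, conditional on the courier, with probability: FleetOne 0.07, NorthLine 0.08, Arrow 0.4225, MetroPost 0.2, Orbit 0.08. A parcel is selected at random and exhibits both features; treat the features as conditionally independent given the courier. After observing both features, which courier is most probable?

Arrow

By Bayes' rule, posterior ∝ prior × likelihood:
  FleetOne: 0.26 × 0.195 × 0.07 = 0.003549
  NorthLine: 0.07 × 0.055 × 0.08 = 0.000308
  Arrow: 0.42 × 0.05 × 0.4225 = 0.0088725
  MetroPost: 0.15 × 0.03 × 0.2 = 0.0009
  Orbit: 0.1 × 0.04 × 0.08 = 0.00032
Sum = 0.0139495.
Largest term belongs to Arrow, so Arrow is most probable.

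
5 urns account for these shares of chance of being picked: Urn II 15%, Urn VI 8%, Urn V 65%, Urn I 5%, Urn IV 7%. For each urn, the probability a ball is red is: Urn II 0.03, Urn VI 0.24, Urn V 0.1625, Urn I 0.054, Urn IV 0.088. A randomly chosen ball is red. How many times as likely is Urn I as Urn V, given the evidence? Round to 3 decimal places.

By Bayes' rule, posterior ∝ prior × likelihood:
  Urn II: 0.15 × 0.03 = 0.0045
  Urn VI: 0.08 × 0.24 = 0.0192
  Urn V: 0.65 × 0.1625 = 0.105625
  Urn I: 0.05 × 0.054 = 0.0027
  Urn IV: 0.07 × 0.088 = 0.00616
Total = 0.138185.
The ratio is 0.0027 / 0.105625 (the normalizer cancels) = 0.026.

0.026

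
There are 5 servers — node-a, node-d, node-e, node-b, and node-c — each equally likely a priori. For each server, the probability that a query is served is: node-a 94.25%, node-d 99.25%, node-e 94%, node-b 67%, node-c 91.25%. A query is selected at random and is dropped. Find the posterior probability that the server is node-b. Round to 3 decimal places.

0.608

Taking complements, P(dropped | each) = node-a 0.0575, node-d 0.0075, node-e 0.06, node-b 0.33, node-c 0.0875.
With a uniform prior (1/5 each), posterior ∝ likelihood:
  node-a: 0.0575
  node-d: 0.0075
  node-e: 0.06
  node-b: 0.33
  node-c: 0.0875
Normalizing constant = 0.5425.
P(node-b | evidence) = 0.33 / 0.5425 ≈ 0.608.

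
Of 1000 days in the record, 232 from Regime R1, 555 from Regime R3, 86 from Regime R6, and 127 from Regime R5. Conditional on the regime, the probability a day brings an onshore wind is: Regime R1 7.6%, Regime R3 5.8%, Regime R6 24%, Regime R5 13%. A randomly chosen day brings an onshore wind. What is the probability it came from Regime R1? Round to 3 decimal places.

By Bayes' rule, posterior ∝ prior × likelihood:
  Regime R1: 0.232 × 0.076 = 0.017632
  Regime R3: 0.555 × 0.058 = 0.03219
  Regime R6: 0.086 × 0.24 = 0.02064
  Regime R5: 0.127 × 0.13 = 0.01651
Normalizing constant = 0.086972.
P(Regime R1 | evidence) = 0.017632 / 0.086972 ≈ 0.203.

0.203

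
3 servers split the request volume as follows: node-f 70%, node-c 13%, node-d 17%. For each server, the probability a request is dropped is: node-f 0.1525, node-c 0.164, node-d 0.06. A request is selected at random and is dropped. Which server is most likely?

node-f

Compute prior × likelihood for every hypothesis:
  node-f: 0.7 × 0.1525 = 0.10675
  node-c: 0.13 × 0.164 = 0.02132
  node-d: 0.17 × 0.06 = 0.0102
Total = 0.13827.
Largest term belongs to node-f, so node-f is most probable.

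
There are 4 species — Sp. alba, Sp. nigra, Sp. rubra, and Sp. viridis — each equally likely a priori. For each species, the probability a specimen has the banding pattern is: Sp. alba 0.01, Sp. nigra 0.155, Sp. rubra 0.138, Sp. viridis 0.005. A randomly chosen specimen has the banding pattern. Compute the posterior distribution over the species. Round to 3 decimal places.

Sp. alba 0.032, Sp. nigra 0.503, Sp. rubra 0.448, Sp. viridis 0.016

With a uniform prior (1/4 each), posterior ∝ likelihood:
  Sp. alba: 0.01
  Sp. nigra: 0.155
  Sp. rubra: 0.138
  Sp. viridis: 0.005
Total = 0.308.
P(Sp. alba | banded) = 0.01/0.308 ≈ 0.032
P(Sp. nigra | banded) = 0.155/0.308 ≈ 0.503
P(Sp. rubra | banded) = 0.138/0.308 ≈ 0.448
P(Sp. viridis | banded) = 0.005/0.308 ≈ 0.016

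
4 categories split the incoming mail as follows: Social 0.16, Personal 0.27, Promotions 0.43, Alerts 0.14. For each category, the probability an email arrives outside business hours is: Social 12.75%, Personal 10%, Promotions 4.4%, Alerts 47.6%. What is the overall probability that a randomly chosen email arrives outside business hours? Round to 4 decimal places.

0.1330

By Bayes' rule, posterior ∝ prior × likelihood:
  Social: 0.16 × 0.1275 = 0.0204
  Personal: 0.27 × 0.1 = 0.027
  Promotions: 0.43 × 0.044 = 0.01892
  Alerts: 0.14 × 0.476 = 0.06664
P(off-hours) = 0.0204 + 0.027 + 0.01892 + 0.06664 = 0.13296 → 0.1330.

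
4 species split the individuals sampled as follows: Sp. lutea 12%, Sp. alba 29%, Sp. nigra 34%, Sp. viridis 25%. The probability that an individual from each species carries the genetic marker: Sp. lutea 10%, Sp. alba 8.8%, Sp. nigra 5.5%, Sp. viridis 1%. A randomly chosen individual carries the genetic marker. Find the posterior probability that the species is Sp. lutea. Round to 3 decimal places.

Compute prior × likelihood for every hypothesis:
  Sp. lutea: 0.12 × 0.1 = 0.012
  Sp. alba: 0.29 × 0.088 = 0.02552
  Sp. nigra: 0.34 × 0.055 = 0.0187
  Sp. viridis: 0.25 × 0.01 = 0.0025
Normalizing constant = 0.05872.
P(Sp. lutea | evidence) = 0.012 / 0.05872 ≈ 0.204.

0.204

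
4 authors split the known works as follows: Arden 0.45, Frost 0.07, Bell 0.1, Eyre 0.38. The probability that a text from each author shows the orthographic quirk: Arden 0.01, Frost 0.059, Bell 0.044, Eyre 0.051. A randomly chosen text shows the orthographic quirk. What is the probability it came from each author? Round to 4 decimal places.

Compute prior × likelihood for every hypothesis:
  Arden: 0.45 × 0.01 = 0.0045
  Frost: 0.07 × 0.059 = 0.00413
  Bell: 0.1 × 0.044 = 0.0044
  Eyre: 0.38 × 0.051 = 0.01938
Normalizing constant = 0.03241.
P(Arden | quirk) = 0.0045/0.03241 ≈ 0.1388
P(Frost | quirk) = 0.00413/0.03241 ≈ 0.1274
P(Bell | quirk) = 0.0044/0.03241 ≈ 0.1358
P(Eyre | quirk) = 0.01938/0.03241 ≈ 0.5980
(Check: 0.1388+0.1274+0.1358+0.5980 = 1.0000.)

Arden 0.1388, Frost 0.1274, Bell 0.1358, Eyre 0.5980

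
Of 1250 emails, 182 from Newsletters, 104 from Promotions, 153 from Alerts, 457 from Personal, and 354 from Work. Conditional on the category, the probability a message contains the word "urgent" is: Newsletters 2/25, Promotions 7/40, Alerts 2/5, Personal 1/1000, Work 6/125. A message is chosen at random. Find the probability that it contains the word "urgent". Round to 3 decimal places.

0.089

Prior × likelihood for each hypothesis:
  Newsletters: 0.1456 × 0.08 = 0.011648
  Promotions: 0.0832 × 0.175 = 0.01456
  Alerts: 0.1224 × 0.4 = 0.04896
  Personal: 0.3656 × 0.001 = 0.0003656
  Work: 0.2832 × 0.048 = 0.0135936
P(urgent-flag) = 0.011648 + 0.01456 + 0.04896 + 0.0003656 + 0.0135936 = 0.0891272 → 0.089.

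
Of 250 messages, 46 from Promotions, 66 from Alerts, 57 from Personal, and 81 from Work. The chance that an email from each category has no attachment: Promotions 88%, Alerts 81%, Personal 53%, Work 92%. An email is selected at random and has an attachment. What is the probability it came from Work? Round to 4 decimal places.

Taking complements, P(attachment | each) = Promotions 0.12, Alerts 0.19, Personal 0.47, Work 0.08.
Prior × likelihood for each hypothesis:
  Promotions: 0.184 × 0.12 = 0.02208
  Alerts: 0.264 × 0.19 = 0.05016
  Personal: 0.228 × 0.47 = 0.10716
  Work: 0.324 × 0.08 = 0.02592
Normalizing constant = 0.20532.
P(Work | evidence) = 0.02592 / 0.20532 ≈ 0.1262.

0.1262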